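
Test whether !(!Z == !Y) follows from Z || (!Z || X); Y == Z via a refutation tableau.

No

Initial set: {T (Z || (!Z || X)); T (Y == Z); F !(!Z == !Y)}.
T (Z || (!Z || X)): β-rule — branch into T Z  //  T (!Z || X).
  branch 1 (add T Z):
    T (Y == Z): β-rule — branch into T Y, T Z  //  F Y, F Z.
      branch 1.1 (add T Y, T Z):
        F !(!Z == !Y): β-rule — branch into T !Z, T !Y  //  F !Z, F !Y.
          branch 1.1.1 (add T !Z, T !Y):
            × closes — contains both Z and !Z.
          branch 1.1.2 (add F !Z, F !Y):
            ○ open, literals {Y=T, Z=T}.
      branch 1.2 (add F Y, F Z):
        × closes — contains both Z and !Z.
  branch 2 (add T (!Z || X)):
    T (Y == Z): β-rule — branch into T Y, T Z  //  F Y, F Z.
      branch 2.1 (add T Y, T Z):
        F !(!Z == !Y): β-rule — branch into T !Z, T !Y  //  F !Z, F !Y.
          branch 2.1.1 (add T !Z, T !Y):
            × closes — contains both Z and !Z.
          branch 2.1.2 (add F !Z, F !Y):
            T (!Z || X): β-rule — branch into T !Z  //  T X.
              branch 2.1.2.1 (add T !Z):
                × closes — contains both Z and !Z.
              branch 2.1.2.2 (add T X):
                ○ open, literals {X=T, Y=T, Z=T}.
      branch 2.2 (add F Y, F Z):
        F !(!Z == !Y): β-rule — branch into T !Z, T !Y  //  F !Z, F !Y.
          branch 2.2.1 (add T !Z, T !Y):
            T (!Z || X): β-rule — branch into T !Z  //  T X.
              branch 2.2.1.1 (add T !Z):
                ○ open, literals {Y=F, Z=F}.
              branch 2.2.1.2 (add T X):
                ○ open, literals {X=T, Y=F, Z=F}.
          branch 2.2.2 (add F !Z, F !Y):
            × closes — contains both Z and !Z.
5 branches closed, 4 open.
An open branch gives a countermodel: Y=T, Z=T (unmentioned atoms arbitrary); the premises hold there but the conclusion fails.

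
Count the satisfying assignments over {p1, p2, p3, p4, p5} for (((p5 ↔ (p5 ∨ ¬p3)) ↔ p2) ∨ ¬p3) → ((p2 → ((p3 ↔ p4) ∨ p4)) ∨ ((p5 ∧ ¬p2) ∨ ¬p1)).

30

Initial set: {T ((((p5 ↔ (p5 ∨ ¬p3)) ↔ p2) ∨ ¬p3) → ((p2 → ((p3 ↔ p4) ∨ p4)) ∨ ((p5 ∧ ¬p2) ∨ ¬p1)))}.
T ((((p5 ↔ (p5 ∨ ¬p3)) ↔ p2) ∨ ¬p3) → ((p2 → ((p3 ↔ p4) ∨ p4)) ∨ ((p5 ∧ ¬p2) ∨ ¬p1))): β-rule — branch into F (((p5 ↔ (p5 ∨ ¬p3)) ↔ p2) ∨ ¬p3)  //  T ((p2 → ((p3 ↔ p4) ∨ p4)) ∨ ((p5 ∧ ¬p2) ∨ ¬p1)).
  branch 1 (add F (((p5 ↔ (p5 ∨ ¬p3)) ↔ p2) ∨ ¬p3)):
    F (((p5 ↔ (p5 ∨ ¬p3)) ↔ p2) ∨ ¬p3): α-rule — add F ((p5 ↔ (p5 ∨ ¬p3)) ↔ p2), F ¬p3.
    F ((p5 ↔ (p5 ∨ ¬p3)) ↔ p2): β-rule — branch into T (p5 ↔ (p5 ∨ ¬p3)), F p2  //  F (p5 ↔ (p5 ∨ ¬p3)), T p2.
      branch 1.1 (add T (p5 ↔ (p5 ∨ ¬p3)), F p2):
        T (p5 ↔ (p5 ∨ ¬p3)): β-rule — branch into T p5, T (p5 ∨ ¬p3)  //  F p5, F (p5 ∨ ¬p3).
          branch 1.1.1 (add T p5, T (p5 ∨ ¬p3)):
            T (p5 ∨ ¬p3): β-rule — branch into T p5  //  T ¬p3.
              branch 1.1.1.1 (add T p5):
                ○ open, literals {p2=false, p3=true, p5=true}.
              branch 1.1.1.2 (add T ¬p3):
                × closes — contains both p3 and ¬p3.
          branch 1.1.2 (add F p5, F (p5 ∨ ¬p3)):
            F (p5 ∨ ¬p3): α-rule — add F p5, F ¬p3.
            ○ open, literals {p2=false, p3=true, p5=false}.
      branch 1.2 (add F (p5 ↔ (p5 ∨ ¬p3)), T p2):
        F (p5 ↔ (p5 ∨ ¬p3)): β-rule — branch into T p5, F (p5 ∨ ¬p3)  //  F p5, T (p5 ∨ ¬p3).
          branch 1.2.1 (add T p5, F (p5 ∨ ¬p3)):
            F (p5 ∨ ¬p3): α-rule — add F p5, F ¬p3.
            × closes — contains both p5 and ¬p5.
          branch 1.2.2 (add F p5, T (p5 ∨ ¬p3)):
            T (p5 ∨ ¬p3): β-rule — branch into T p5  //  T ¬p3.
              branch 1.2.2.1 (add T p5):
                × closes — contains both p5 and ¬p5.
              branch 1.2.2.2 (add T ¬p3):
                × closes — contains both p3 and ¬p3.
  branch 2 (add T ((p2 → ((p3 ↔ p4) ∨ p4)) ∨ ((p5 ∧ ¬p2) ∨ ¬p1))):
    T ((p2 → ((p3 ↔ p4) ∨ p4)) ∨ ((p5 ∧ ¬p2) ∨ ¬p1)): β-rule — branch into T (p2 → ((p3 ↔ p4) ∨ p4))  //  T ((p5 ∧ ¬p2) ∨ ¬p1).
      branch 2.1 (add T (p2 → ((p3 ↔ p4) ∨ p4))):
        T (p2 → ((p3 ↔ p4) ∨ p4)): β-rule — branch into F p2  //  T ((p3 ↔ p4) ∨ p4).
          branch 2.1.1 (add F p2):
            ○ open, literals {p2=false}.
          branch 2.1.2 (add T ((p3 ↔ p4) ∨ p4)):
            T ((p3 ↔ p4) ∨ p4): β-rule — branch into T (p3 ↔ p4)  //  T p4.
              branch 2.1.2.1 (add T (p3 ↔ p4)):
                T (p3 ↔ p4): β-rule — branch into T p3, T p4  //  F p3, F p4.
                  branch 2.1.2.1.1 (add T p3, T p4):
                    ○ open, literals {p3=true, p4=true}.
                  branch 2.1.2.1.2 (add F p3, F p4):
                    ○ open, literals {p3=false, p4=false}.
              branch 2.1.2.2 (add T p4):
                ○ open, literals {p4=true}.
      branch 2.2 (add T ((p5 ∧ ¬p2) ∨ ¬p1)):
        T ((p5 ∧ ¬p2) ∨ ¬p1): β-rule — branch into T (p5 ∧ ¬p2)  //  T ¬p1.
          branch 2.2.1 (add T (p5 ∧ ¬p2)):
            T (p5 ∧ ¬p2): α-rule — add T p5, T ¬p2.
            ○ open, literals {p2=false, p5=true}.
          branch 2.2.2 (add T ¬p1):
            ○ open, literals {p1=false}.
4 branches closed, 8 open.
Each open branch fixes some atoms; the unmentioned ones are free. Counting distinct full assignments: branch {p2=false, p3=true, p5=true} (p1, p4) contributes 4 new; branch {p2=false, p3=true, p5=false} (p1, p4) contributes 4 new; branch {p2=false} (p1, p3, p4, p5) contributes 8 new; branch {p3=true, p4=true} (p1, p2, p5) contributes 4 new; branch {p3=false, p4=false} (p1, p2, p5) contributes 4 new; branch {p4=true} (p1, p2, p3, p5) contributes 4 new; branch {p2=false, p5=true} (p1, p3, p4) contributes 0 new; branch {p1=false} (p2, p3, p4, p5) contributes 2 new. Total: 30.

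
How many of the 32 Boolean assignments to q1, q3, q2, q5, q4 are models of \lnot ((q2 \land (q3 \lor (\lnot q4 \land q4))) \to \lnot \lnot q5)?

4

Initial set: {\lnot ((q2 \land (q3 \lor (\lnot q4 \land q4))) \to \lnot \lnot q5)}.
\lnot ((q2 \land (q3 \lor (\lnot q4 \land q4))) \to \lnot \lnot q5): α-rule — add (q2 \land (q3 \lor (\lnot q4 \land q4))), \lnot \lnot \lnot q5.
(q2 \land (q3 \lor (\lnot q4 \land q4))): α-rule — add q2, (q3 \lor (\lnot q4 \land q4)).
\lnot \lnot \lnot q5: drop double negation, giving \lnot q5.
(q3 \lor (\lnot q4 \land q4)): β-rule — branch into q3  //  (\lnot q4 \land q4).
  branch 1 (add q3):
    ○ open, literals {q2=true, q3=true, q5=false}.
  branch 2 (add (\lnot q4 \land q4)):
    (\lnot q4 \land q4): α-rule — add \lnot q4, q4.
    × closes — contains both q4 and \lnot q4.
1 branch closed, 1 open.
Each open branch fixes some atoms; the unmentioned ones are free. Counting distinct full assignments: branch {q2=true, q3=true, q5=false} (q1, q4) contributes 4 new. Total: 4.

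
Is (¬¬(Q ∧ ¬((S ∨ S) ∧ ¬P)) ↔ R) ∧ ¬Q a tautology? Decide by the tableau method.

Assume the negation and expand:
Initial set: {F ((¬¬(Q ∧ ¬((S ∨ S) ∧ ¬P)) ↔ R) ∧ ¬Q)}.
F ((¬¬(Q ∧ ¬((S ∨ S) ∧ ¬P)) ↔ R) ∧ ¬Q): β-rule — branch into F (¬¬(Q ∧ ¬((S ∨ S) ∧ ¬P)) ↔ R)  //  F ¬Q.
  branch 1 (add F (¬¬(Q ∧ ¬((S ∨ S) ∧ ¬P)) ↔ R)):
    F (¬¬(Q ∧ ¬((S ∨ S) ∧ ¬P)) ↔ R): β-rule — branch into T ¬¬(Q ∧ ¬((S ∨ S) ∧ ¬P)), F R  //  F ¬¬(Q ∧ ¬((S ∨ S) ∧ ¬P)), T R.
      branch 1.1 (add T ¬¬(Q ∧ ¬((S ∨ S) ∧ ¬P)), F R):
        T ¬¬(Q ∧ ¬((S ∨ S) ∧ ¬P)): drop double negation, giving T (Q ∧ ¬((S ∨ S) ∧ ¬P)).
        T (Q ∧ ¬((S ∨ S) ∧ ¬P)): α-rule — add T Q, T ¬((S ∨ S) ∧ ¬P).
        T ¬((S ∨ S) ∧ ¬P): β-rule — branch into F (S ∨ S)  //  F ¬P.
          branch 1.1.1 (add F (S ∨ S)):
            F (S ∨ S): α-rule — add F S, F S.
            ○ open, literals {Q=1, R=0, S=0}.
          branch 1.1.2 (add F ¬P):
            ○ open, literals {P=1, Q=1, R=0}.
      branch 1.2 (add F ¬¬(Q ∧ ¬((S ∨ S) ∧ ¬P)), T R):
        F ¬¬(Q ∧ ¬((S ∨ S) ∧ ¬P)): drop double negation, giving F (Q ∧ ¬((S ∨ S) ∧ ¬P)).
        F (Q ∧ ¬((S ∨ S) ∧ ¬P)): β-rule — branch into F Q  //  F ¬((S ∨ S) ∧ ¬P).
          branch 1.2.1 (add F Q):
            ○ open, literals {Q=0, R=1}.
          branch 1.2.2 (add F ¬((S ∨ S) ∧ ¬P)):
            F ¬((S ∨ S) ∧ ¬P): α-rule — add T (S ∨ S), T ¬P.
            T (S ∨ S): β-rule — branch into T S  //  T S.
              branch 1.2.2.1 (add T S):
                ○ open, literals {P=0, R=1, S=1}.
              branch 1.2.2.2 (add T S):
                ○ open, literals {P=0, R=1, S=1}.
  branch 2 (add F ¬Q):
    ○ open, literals {Q=1}.
0 branches closed, 6 open.
An open branch gives a countermodel: Q=1, R=0, S=0 (unmentioned atoms arbitrary); under it the original formula is false.

Not valid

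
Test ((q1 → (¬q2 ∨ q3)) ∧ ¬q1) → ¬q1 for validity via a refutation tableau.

Assume the negation and expand:
Initial set: {¬(((q1 → (¬q2 ∨ q3)) ∧ ¬q1) → ¬q1)}.
¬(((q1 → (¬q2 ∨ q3)) ∧ ¬q1) → ¬q1): α-rule — add ((q1 → (¬q2 ∨ q3)) ∧ ¬q1), ¬¬q1.
((q1 → (¬q2 ∨ q3)) ∧ ¬q1): α-rule — add (q1 → (¬q2 ∨ q3)), ¬q1.
× closes — contains both q1 and ¬q1.
All 1 branch closes.
Every branch closed, so the negation is unsatisfiable and the formula is valid.

Valid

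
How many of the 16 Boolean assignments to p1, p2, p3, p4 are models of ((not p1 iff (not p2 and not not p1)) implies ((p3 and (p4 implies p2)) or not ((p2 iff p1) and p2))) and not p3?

6

Initial set: {(((not p1 iff (not p2 and not not p1)) implies ((p3 and (p4 implies p2)) or not ((p2 iff p1) and p2))) and not p3)}.
(((not p1 iff (not p2 and not not p1)) implies ((p3 and (p4 implies p2)) or not ((p2 iff p1) and p2))) and not p3): α-rule — add ((not p1 iff (not p2 and not not p1)) implies ((p3 and (p4 implies p2)) or not ((p2 iff p1) and p2))), not p3.
((not p1 iff (not p2 and not not p1)) implies ((p3 and (p4 implies p2)) or not ((p2 iff p1) and p2))): β-rule — branch into not (not p1 iff (not p2 and not not p1))  //  ((p3 and (p4 implies p2)) or not ((p2 iff p1) and p2)).
  branch 1 (add not (not p1 iff (not p2 and not not p1))):
    not (not p1 iff (not p2 and not not p1)): β-rule — branch into not p1, not (not p2 and not not p1)  //  not not p1, (not p2 and not not p1).
      branch 1.1 (add not p1, not (not p2 and not not p1)):
        not (not p2 and not not p1): β-rule — branch into not not p2  //  not not not p1.
          branch 1.1.1 (add not not p2):
            ○ open, literals {p1=false, p2=true, p3=false}.
          branch 1.1.2 (add not not not p1):
            not not not p1: drop double negation, giving not p1.
            ○ open, literals {p1=false, p3=false}.
      branch 1.2 (add not not p1, (not p2 and not not p1)):
        (not p2 and not not p1): α-rule — add not p2, not not p1.
        not not p1: drop double negation, giving p1.
        ○ open, literals {p1=true, p2=false, p3=false}.
  branch 2 (add ((p3 and (p4 implies p2)) or not ((p2 iff p1) and p2))):
    ((p3 and (p4 implies p2)) or not ((p2 iff p1) and p2)): β-rule — branch into (p3 and (p4 implies p2))  //  not ((p2 iff p1) and p2).
      branch 2.1 (add (p3 and (p4 implies p2))):
        (p3 and (p4 implies p2)): α-rule — add p3, (p4 implies p2).
        × closes — contains both p3 and not p3.
      branch 2.2 (add not ((p2 iff p1) and p2)):
        not ((p2 iff p1) and p2): β-rule — branch into not (p2 iff p1)  //  not p2.
          branch 2.2.1 (add not (p2 iff p1)):
            not (p2 iff p1): β-rule — branch into p2, not p1  //  not p2, p1.
              branch 2.2.1.1 (add p2, not p1):
                ○ open, literals {p1=false, p2=true, p3=false}.
              branch 2.2.1.2 (add not p2, p1):
                ○ open, literals {p1=true, p2=false, p3=false}.
          branch 2.2.2 (add not p2):
            ○ open, literals {p2=false, p3=false}.
1 branch closed, 6 open.
Each open branch fixes some atoms; the unmentioned ones are free. Counting distinct full assignments: branch {p1=false, p2=true, p3=false} (p4) contributes 2 new; branch {p1=false, p3=false} (p2, p4) contributes 2 new; branch {p1=true, p2=false, p3=false} (p4) contributes 2 new; branch {p1=false, p2=true, p3=false} (p4) contributes 0 new; branch {p1=true, p2=false, p3=false} (p4) contributes 0 new; branch {p2=false, p3=false} (p1, p4) contributes 0 new. Total: 6.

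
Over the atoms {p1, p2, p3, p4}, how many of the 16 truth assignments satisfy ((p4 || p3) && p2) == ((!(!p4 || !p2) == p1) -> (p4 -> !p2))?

4

Initial set: {T (((p4 || p3) && p2) == ((!(!p4 || !p2) == p1) -> (p4 -> !p2)))}.
T (((p4 || p3) && p2) == ((!(!p4 || !p2) == p1) -> (p4 -> !p2))): β-rule — branch into T ((p4 || p3) && p2), T ((!(!p4 || !p2) == p1) -> (p4 -> !p2))  //  F ((p4 || p3) && p2), F ((!(!p4 || !p2) == p1) -> (p4 -> !p2)).
  branch 1 (add T ((p4 || p3) && p2), T ((!(!p4 || !p2) == p1) -> (p4 -> !p2))):
    T ((p4 || p3) && p2): α-rule — add T (p4 || p3), T p2.
    T ((!(!p4 || !p2) == p1) -> (p4 -> !p2)): β-rule — branch into F (!(!p4 || !p2) == p1)  //  T (p4 -> !p2).
      branch 1.1 (add F (!(!p4 || !p2) == p1)):
        T (p4 || p3): β-rule — branch into T p4  //  T p3.
          branch 1.1.1 (add T p4):
            F (!(!p4 || !p2) == p1): β-rule — branch into T !(!p4 || !p2), F p1  //  F !(!p4 || !p2), T p1.
              branch 1.1.1.1 (add T !(!p4 || !p2), F p1):
                T !(!p4 || !p2): α-rule — add F !p4, F !p2.
                ○ open, literals {p1=F, p2=T, p4=T}.
              branch 1.1.1.2 (add F !(!p4 || !p2), T p1):
                F !(!p4 || !p2): β-rule — branch into T !p4  //  T !p2.
                  branch 1.1.1.2.1 (add T !p4):
                    × closes — contains both p4 and !p4.
                  branch 1.1.1.2.2 (add T !p2):
                    × closes — contains both p2 and !p2.
          branch 1.1.2 (add T p3):
            F (!(!p4 || !p2) == p1): β-rule — branch into T !(!p4 || !p2), F p1  //  F !(!p4 || !p2), T p1.
              branch 1.1.2.1 (add T !(!p4 || !p2), F p1):
                T !(!p4 || !p2): α-rule — add F !p4, F !p2.
                ○ open, literals {p1=F, p2=T, p3=T, p4=T}.
              branch 1.1.2.2 (add F !(!p4 || !p2), T p1):
                F !(!p4 || !p2): β-rule — branch into T !p4  //  T !p2.
                  branch 1.1.2.2.1 (add T !p4):
                    ○ open, literals {p1=T, p2=T, p3=T, p4=F}.
                  branch 1.1.2.2.2 (add T !p2):
                    × closes — contains both p2 and !p2.
      branch 1.2 (add T (p4 -> !p2)):
        T (p4 || p3): β-rule — branch into T p4  //  T p3.
          branch 1.2.1 (add T p4):
            T (p4 -> !p2): β-rule — branch into F p4  //  T !p2.
              branch 1.2.1.1 (add F p4):
                × closes — contains both p4 and !p4.
              branch 1.2.1.2 (add T !p2):
                × closes — contains both p2 and !p2.
          branch 1.2.2 (add T p3):
            T (p4 -> !p2): β-rule — branch into F p4  //  T !p2.
              branch 1.2.2.1 (add F p4):
                ○ open, literals {p2=T, p3=T, p4=F}.
              branch 1.2.2.2 (add T !p2):
                × closes — contains both p2 and !p2.
  branch 2 (add F ((p4 || p3) && p2), F ((!(!p4 || !p2) == p1) -> (p4 -> !p2))):
    F ((!(!p4 || !p2) == p1) -> (p4 -> !p2)): α-rule — add T (!(!p4 || !p2) == p1), F (p4 -> !p2).
    F (p4 -> !p2): α-rule — add T p4, F !p2.
    F ((p4 || p3) && p2): β-rule — branch into F (p4 || p3)  //  F p2.
      branch 2.1 (add F (p4 || p3)):
        F (p4 || p3): α-rule — add F p4, F p3.
        × closes — contains both p4 and !p4.
      branch 2.2 (add F p2):
        × closes — contains both p2 and !p2.
8 branches closed, 4 open.
Each open branch fixes some atoms; the unmentioned ones are free. Counting distinct full assignments: branch {p1=F, p2=T, p4=T} (p3) contributes 2 new; branch {p1=F, p2=T, p3=T, p4=T} (none free) contributes 0 new; branch {p1=T, p2=T, p3=T, p4=F} (none free) contributes 1 new; branch {p2=T, p3=T, p4=F} (p1) contributes 1 new. Total: 4.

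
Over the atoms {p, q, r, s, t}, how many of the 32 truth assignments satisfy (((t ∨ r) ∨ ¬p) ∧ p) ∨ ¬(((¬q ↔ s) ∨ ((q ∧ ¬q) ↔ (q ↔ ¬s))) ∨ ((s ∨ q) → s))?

Initial set: {((((t ∨ r) ∨ ¬p) ∧ p) ∨ ¬(((¬q ↔ s) ∨ ((q ∧ ¬q) ↔ (q ↔ ¬s))) ∨ ((s ∨ q) → s)))}.
((((t ∨ r) ∨ ¬p) ∧ p) ∨ ¬(((¬q ↔ s) ∨ ((q ∧ ¬q) ↔ (q ↔ ¬s))) ∨ ((s ∨ q) → s))): β-rule — branch into (((t ∨ r) ∨ ¬p) ∧ p)  //  ¬(((¬q ↔ s) ∨ ((q ∧ ¬q) ↔ (q ↔ ¬s))) ∨ ((s ∨ q) → s)).
  branch 1 (add (((t ∨ r) ∨ ¬p) ∧ p)):
    (((t ∨ r) ∨ ¬p) ∧ p): α-rule — add ((t ∨ r) ∨ ¬p), p.
    ((t ∨ r) ∨ ¬p): β-rule — branch into (t ∨ r)  //  ¬p.
      branch 1.1 (add (t ∨ r)):
        (t ∨ r): β-rule — branch into t  //  r.
          branch 1.1.1 (add t):
            ○ open, literals {p=T, t=T}.
          branch 1.1.2 (add r):
            ○ open, literals {p=T, r=T}.
      branch 1.2 (add ¬p):
        × closes — contains both p and ¬p.
  branch 2 (add ¬(((¬q ↔ s) ∨ ((q ∧ ¬q) ↔ (q ↔ ¬s))) ∨ ((s ∨ q) → s))):
    ¬(((¬q ↔ s) ∨ ((q ∧ ¬q) ↔ (q ↔ ¬s))) ∨ ((s ∨ q) → s)): α-rule — add ¬((¬q ↔ s) ∨ ((q ∧ ¬q) ↔ (q ↔ ¬s))), ¬((s ∨ q) → s).
    ¬((¬q ↔ s) ∨ ((q ∧ ¬q) ↔ (q ↔ ¬s))): α-rule — add ¬(¬q ↔ s), ¬((q ∧ ¬q) ↔ (q ↔ ¬s)).
    ¬((s ∨ q) → s): α-rule — add (s ∨ q), ¬s.
    ¬(¬q ↔ s): β-rule — branch into ¬q, ¬s  //  ¬¬q, s.
      branch 2.1 (add ¬q, ¬s):
        ¬((q ∧ ¬q) ↔ (q ↔ ¬s)): β-rule — branch into (q ∧ ¬q), ¬(q ↔ ¬s)  //  ¬(q ∧ ¬q), (q ↔ ¬s).
          branch 2.1.1 (add (q ∧ ¬q), ¬(q ↔ ¬s)):
            (q ∧ ¬q): α-rule — add q, ¬q.
            × closes — contains both q and ¬q.
          branch 2.1.2 (add ¬(q ∧ ¬q), (q ↔ ¬s)):
            (s ∨ q): β-rule — branch into s  //  q.
              branch 2.1.2.1 (add s):
                × closes — contains both s and ¬s.
              branch 2.1.2.2 (add q):
                × closes — contains both q and ¬q.
      branch 2.2 (add ¬¬q, s):
        × closes — contains both s and ¬s.
5 branches closed, 2 open.
Each open branch fixes some atoms; the unmentioned ones are free. Counting distinct full assignments: branch {p=T, t=T} (q, r, s) contributes 8 new; branch {p=T, r=T} (q, s, t) contributes 4 new. Total: 12.

12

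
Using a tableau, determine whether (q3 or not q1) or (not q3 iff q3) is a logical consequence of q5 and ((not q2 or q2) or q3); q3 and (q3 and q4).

Yes

Initial set: {(q5 and ((not q2 or q2) or q3)); (q3 and (q3 and q4)); not ((q3 or not q1) or (not q3 iff q3))}.
(q5 and ((not q2 or q2) or q3)): α-rule — add q5, ((not q2 or q2) or q3).
(q3 and (q3 and q4)): α-rule — add q3, (q3 and q4).
not ((q3 or not q1) or (not q3 iff q3)): α-rule — add not (q3 or not q1), not (not q3 iff q3).
(q3 and q4): α-rule — add q3, q4.
not (q3 or not q1): α-rule — add not q3, not not q1.
× closes — contains both q3 and not q3.
All 1 branch closes.
Every branch closed, so the premises entail the conclusion.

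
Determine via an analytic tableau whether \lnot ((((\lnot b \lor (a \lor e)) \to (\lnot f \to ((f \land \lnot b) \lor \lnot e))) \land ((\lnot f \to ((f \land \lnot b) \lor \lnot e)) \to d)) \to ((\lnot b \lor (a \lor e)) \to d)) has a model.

Unsatisfiable

Initial set: {T \lnot ((((\lnot b \lor (a \lor e)) \to (\lnot f \to ((f \land \lnot b) \lor \lnot e))) \land ((\lnot f \to ((f \land \lnot b) \lor \lnot e)) \to d)) \to ((\lnot b \lor (a \lor e)) \to d))}.
T \lnot ((((\lnot b \lor (a \lor e)) \to (\lnot f \to ((f \land \lnot b) \lor \lnot e))) \land ((\lnot f \to ((f \land \lnot b) \lor \lnot e)) \to d)) \to ((\lnot b \lor (a \lor e)) \to d)): α-rule — add T (((\lnot b \lor (a \lor e)) \to (\lnot f \to ((f \land \lnot b) \lor \lnot e))) \land ((\lnot f \to ((f \land \lnot b) \lor \lnot e)) \to d)), F ((\lnot b \lor (a \lor e)) \to d).
T (((\lnot b \lor (a \lor e)) \to (\lnot f \to ((f \land \lnot b) \lor \lnot e))) \land ((\lnot f \to ((f \land \lnot b) \lor \lnot e)) \to d)): α-rule — add T ((\lnot b \lor (a \lor e)) \to (\lnot f \to ((f \land \lnot b) \lor \lnot e))), T ((\lnot f \to ((f \land \lnot b) \lor \lnot e)) \to d).
F ((\lnot b \lor (a \lor e)) \to d): α-rule — add T (\lnot b \lor (a \lor e)), F d.
T ((\lnot b \lor (a \lor e)) \to (\lnot f \to ((f \land \lnot b) \lor \lnot e))): β-rule — branch into F (\lnot b \lor (a \lor e))  //  T (\lnot f \to ((f \land \lnot b) \lor \lnot e)).
  branch 1 (add F (\lnot b \lor (a \lor e))):
    F (\lnot b \lor (a \lor e)): α-rule — add F \lnot b, F (a \lor e).
    F (a \lor e): α-rule — add F a, F e.
    T ((\lnot f \to ((f \land \lnot b) \lor \lnot e)) \to d): β-rule — branch into F (\lnot f \to ((f \land \lnot b) \lor \lnot e))  //  T d.
      branch 1.1 (add F (\lnot f \to ((f \land \lnot b) \lor \lnot e))):
        F (\lnot f \to ((f \land \lnot b) \lor \lnot e)): α-rule — add T \lnot f, F ((f \land \lnot b) \lor \lnot e).
        F ((f \land \lnot b) \lor \lnot e): α-rule — add F (f \land \lnot b), F \lnot e.
        × closes — contains both e and \lnot e.
      branch 1.2 (add T d):
        × closes — contains both d and \lnot d.
  branch 2 (add T (\lnot f \to ((f \land \lnot b) \lor \lnot e))):
    T ((\lnot f \to ((f \land \lnot b) \lor \lnot e)) \to d): β-rule — branch into F (\lnot f \to ((f \land \lnot b) \lor \lnot e))  //  T d.
      branch 2.1 (add F (\lnot f \to ((f \land \lnot b) \lor \lnot e))):
        F (\lnot f \to ((f \land \lnot b) \lor \lnot e)): α-rule — add T \lnot f, F ((f \land \lnot b) \lor \lnot e).
        F ((f \land \lnot b) \lor \lnot e): α-rule — add F (f \land \lnot b), F \lnot e.
        T (\lnot b \lor (a \lor e)): β-rule — branch into T \lnot b  //  T (a \lor e).
          branch 2.1.1 (add T \lnot b):
            T (\lnot f \to ((f \land \lnot b) \lor \lnot e)): β-rule — branch into F \lnot f  //  T ((f \land \lnot b) \lor \lnot e).
              branch 2.1.1.1 (add F \lnot f):
                × closes — contains both f and \lnot f.
              branch 2.1.1.2 (add T ((f \land \lnot b) \lor \lnot e)):
                F (f \land \lnot b): β-rule — branch into F f  //  F \lnot b.
                  branch 2.1.1.2.1 (add F f):
                    T ((f \land \lnot b) \lor \lnot e): β-rule — branch into T (f \land \lnot b)  //  T \lnot e.
                      branch 2.1.1.2.1.1 (add T (f \land \lnot b)):
                        T (f \land \lnot b): α-rule — add T f, T \lnot b.
                        × closes — contains both f and \lnot f.
                      branch 2.1.1.2.1.2 (add T \lnot e):
                        × closes — contains both e and \lnot e.
                  branch 2.1.1.2.2 (add F \lnot b):
                    × closes — contains both b and \lnot b.
          branch 2.1.2 (add T (a \lor e)):
            T (\lnot f \to ((f \land \lnot b) \lor \lnot e)): β-rule — branch into F \lnot f  //  T ((f \land \lnot b) \lor \lnot e).
              branch 2.1.2.1 (add F \lnot f):
                × closes — contains both f and \lnot f.
              branch 2.1.2.2 (add T ((f \land \lnot b) \lor \lnot e)):
                F (f \land \lnot b): β-rule — branch into F f  //  F \lnot b.
                  branch 2.1.2.2.1 (add F f):
                    T (a \lor e): β-rule — branch into T a  //  T e.
                      branch 2.1.2.2.1.1 (add T a):
                        T ((f \land \lnot b) \lor \lnot e): β-rule — branch into T (f \land \lnot b)  //  T \lnot e.
                          branch 2.1.2.2.1.1.1 (add T (f \land \lnot b)):
                            T (f \land \lnot b): α-rule — add T f, T \lnot b.
                            × closes — contains both f and \lnot f.
                          branch 2.1.2.2.1.1.2 (add T \lnot e):
                            × closes — contains both e and \lnot e.
                      branch 2.1.2.2.1.2 (add T e):
                        T ((f \land \lnot b) \lor \lnot e): β-rule — branch into T (f \land \lnot b)  //  T \lnot e.
                          branch 2.1.2.2.1.2.1 (add T (f \land \lnot b)):
                            T (f \land \lnot b): α-rule — add T f, T \lnot b.
                            × closes — contains both f and \lnot f.
                          branch 2.1.2.2.1.2.2 (add T \lnot e):
                            × closes — contains both e and \lnot e.
                  branch 2.1.2.2.2 (add F \lnot b):
                    T (a \lor e): β-rule — branch into T a  //  T e.
                      branch 2.1.2.2.2.1 (add T a):
                        T ((f \land \lnot b) \lor \lnot e): β-rule — branch into T (f \land \lnot b)  //  T \lnot e.
                          branch 2.1.2.2.2.1.1 (add T (f \land \lnot b)):
                            T (f \land \lnot b): α-rule — add T f, T \lnot b.
                            × closes — contains both f and \lnot f.
                          branch 2.1.2.2.2.1.2 (add T \lnot e):
                            × closes — contains both e and \lnot e.
                      branch 2.1.2.2.2.2 (add T e):
                        T ((f \land \lnot b) \lor \lnot e): β-rule — branch into T (f \land \lnot b)  //  T \lnot e.
                          branch 2.1.2.2.2.2.1 (add T (f \land \lnot b)):
                            T (f \land \lnot b): α-rule — add T f, T \lnot b.
                            × closes — contains both f and \lnot f.
                          branch 2.1.2.2.2.2.2 (add T \lnot e):
                            × closes — contains both e and \lnot e.
      branch 2.2 (add T d):
        × closes — contains both d and \lnot d.
All 16 branches close.
Every branch closed; the formula is unsatisfiable.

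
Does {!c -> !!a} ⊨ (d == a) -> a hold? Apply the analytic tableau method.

Initial set: {(!c -> !!a); !((d == a) -> a)}.
!((d == a) -> a): α-rule — add (d == a), !a.
(!c -> !!a): β-rule — branch into !!c  //  !!a.
  branch 1 (add !!c):
    (d == a): β-rule — branch into d, a  //  !d, !a.
      branch 1.1 (add d, a):
        × closes — contains both a and !a.
      branch 1.2 (add !d, !a):
        ○ open, literals {a=false, c=true, d=false}.
  branch 2 (add !!a):
    !!a: drop double negation, giving a.
    × closes — contains both a and !a.
2 branches closed, 1 open.
An open branch gives a countermodel: a=false, c=true, d=false (unmentioned atoms arbitrary); the premises hold there but the conclusion fails.

No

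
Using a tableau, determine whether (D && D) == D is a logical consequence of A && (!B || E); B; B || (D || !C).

Yes

Initial set: {(A && (!B || E)); B; (B || (D || !C)); !((D && D) == D)}.
(A && (!B || E)): α-rule — add A, (!B || E).
(B || (D || !C)): β-rule — branch into B  //  (D || !C).
  branch 1 (add B):
    !((D && D) == D): β-rule — branch into (D && D), !D  //  !(D && D), D.
      branch 1.1 (add (D && D), !D):
        (D && D): α-rule — add D, D.
        × closes — contains both D and !D.
      branch 1.2 (add !(D && D), D):
        (!B || E): β-rule — branch into !B  //  E.
          branch 1.2.1 (add !B):
            × closes — contains both B and !B.
          branch 1.2.2 (add E):
            !(D && D): β-rule — branch into !D  //  !D.
              branch 1.2.2.1 (add !D):
                × closes — contains both D and !D.
              branch 1.2.2.2 (add !D):
                × closes — contains both D and !D.
  branch 2 (add (D || !C)):
    !((D && D) == D): β-rule — branch into (D && D), !D  //  !(D && D), D.
      branch 2.1 (add (D && D), !D):
        (D && D): α-rule — add D, D.
        × closes — contains both D and !D.
      branch 2.2 (add !(D && D), D):
        (!B || E): β-rule — branch into !B  //  E.
          branch 2.2.1 (add !B):
            × closes — contains both B and !B.
          branch 2.2.2 (add E):
            (D || !C): β-rule — branch into D  //  !C.
              branch 2.2.2.1 (add D):
                !(D && D): β-rule — branch into !D  //  !D.
                  branch 2.2.2.1.1 (add !D):
                    × closes — contains both D and !D.
                  branch 2.2.2.1.2 (add !D):
                    × closes — contains both D and !D.
              branch 2.2.2.2 (add !C):
                !(D && D): β-rule — branch into !D  //  !D.
                  branch 2.2.2.2.1 (add !D):
                    × closes — contains both D and !D.
                  branch 2.2.2.2.2 (add !D):
                    × closes — contains both D and !D.
All 10 branches close.
Every branch closed, so the premises entail the conclusion.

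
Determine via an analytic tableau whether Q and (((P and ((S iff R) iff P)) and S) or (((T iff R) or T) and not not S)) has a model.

Satisfiable

Initial set: {(Q and (((P and ((S iff R) iff P)) and S) or (((T iff R) or T) and not not S)))}.
(Q and (((P and ((S iff R) iff P)) and S) or (((T iff R) or T) and not not S))): α-rule — add Q, (((P and ((S iff R) iff P)) and S) or (((T iff R) or T) and not not S)).
(((P and ((S iff R) iff P)) and S) or (((T iff R) or T) and not not S)): β-rule — branch into ((P and ((S iff R) iff P)) and S)  //  (((T iff R) or T) and not not S).
  branch 1 (add ((P and ((S iff R) iff P)) and S)):
    ((P and ((S iff R) iff P)) and S): α-rule — add (P and ((S iff R) iff P)), S.
    (P and ((S iff R) iff P)): α-rule — add P, ((S iff R) iff P).
    ((S iff R) iff P): β-rule — branch into (S iff R), P  //  not (S iff R), not P.
      branch 1.1 (add (S iff R), P):
        (S iff R): β-rule — branch into S, R  //  not S, not R.
          branch 1.1.1 (add S, R):
            ○ open, literals {P=1, Q=1, R=1, S=1}.
          branch 1.1.2 (add not S, not R):
            × closes — contains both S and not S.
      branch 1.2 (add not (S iff R), not P):
        × closes — contains both P and not P.
  branch 2 (add (((T iff R) or T) and not not S)):
    (((T iff R) or T) and not not S): α-rule — add ((T iff R) or T), not not S.
    not not S: drop double negation, giving S.
    ((T iff R) or T): β-rule — branch into (T iff R)  //  T.
      branch 2.1 (add (T iff R)):
        (T iff R): β-rule — branch into T, R  //  not T, not R.
          branch 2.1.1 (add T, R):
            ○ open, literals {Q=1, R=1, S=1, T=1}.
          branch 2.1.2 (add not T, not R):
            ○ open, literals {Q=1, R=0, S=1, T=0}.
      branch 2.2 (add T):
        ○ open, literals {Q=1, S=1, T=1}.
2 branches closed, 4 open.
An open branch gives a satisfying assignment: P=1, Q=1, R=1, S=1.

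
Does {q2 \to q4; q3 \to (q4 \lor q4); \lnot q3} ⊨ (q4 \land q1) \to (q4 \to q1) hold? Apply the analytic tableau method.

Initial set: {(q2 \to q4); (q3 \to (q4 \lor q4)); \lnot q3; \lnot ((q4 \land q1) \to (q4 \to q1))}.
\lnot ((q4 \land q1) \to (q4 \to q1)): α-rule — add (q4 \land q1), \lnot (q4 \to q1).
(q4 \land q1): α-rule — add q4, q1.
\lnot (q4 \to q1): α-rule — add q4, \lnot q1.
× closes — contains both q1 and \lnot q1.
All 1 branch closes.
Every branch closed, so the premises entail the conclusion.

Yes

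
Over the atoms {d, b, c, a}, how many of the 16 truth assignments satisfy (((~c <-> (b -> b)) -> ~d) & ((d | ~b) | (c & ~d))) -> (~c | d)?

Initial set: {((((~c <-> (b -> b)) -> ~d) & ((d | ~b) | (c & ~d))) -> (~c | d))}.
((((~c <-> (b -> b)) -> ~d) & ((d | ~b) | (c & ~d))) -> (~c | d)): β-rule — branch into ~(((~c <-> (b -> b)) -> ~d) & ((d | ~b) | (c & ~d)))  //  (~c | d).
  branch 1 (add ~(((~c <-> (b -> b)) -> ~d) & ((d | ~b) | (c & ~d)))):
    ~(((~c <-> (b -> b)) -> ~d) & ((d | ~b) | (c & ~d))): β-rule — branch into ~((~c <-> (b -> b)) -> ~d)  //  ~((d | ~b) | (c & ~d)).
      branch 1.1 (add ~((~c <-> (b -> b)) -> ~d)):
        ~((~c <-> (b -> b)) -> ~d): α-rule — add (~c <-> (b -> b)), ~~d.
        (~c <-> (b -> b)): β-rule — branch into ~c, (b -> b)  //  ~~c, ~(b -> b).
          branch 1.1.1 (add ~c, (b -> b)):
            (b -> b): β-rule — branch into ~b  //  b.
              branch 1.1.1.1 (add ~b):
                ○ open, literals {b=false, c=false, d=true}.
              branch 1.1.1.2 (add b):
                ○ open, literals {b=true, c=false, d=true}.
          branch 1.1.2 (add ~~c, ~(b -> b)):
            ~(b -> b): α-rule — add b, ~b.
            × closes — contains both b and ~b.
      branch 1.2 (add ~((d | ~b) | (c & ~d))):
        ~((d | ~b) | (c & ~d)): α-rule — add ~(d | ~b), ~(c & ~d).
        ~(d | ~b): α-rule — add ~d, ~~b.
        ~(c & ~d): β-rule — branch into ~c  //  ~~d.
          branch 1.2.1 (add ~c):
            ○ open, literals {b=true, c=false, d=false}.
          branch 1.2.2 (add ~~d):
            × closes — contains both d and ~d.
  branch 2 (add (~c | d)):
    (~c | d): β-rule — branch into ~c  //  d.
      branch 2.1 (add ~c):
        ○ open, literals {c=false}.
      branch 2.2 (add d):
        ○ open, literals {d=true}.
2 branches closed, 5 open.
Each open branch fixes some atoms; the unmentioned ones are free. Counting distinct full assignments: branch {b=false, c=false, d=true} (a) contributes 2 new; branch {b=true, c=false, d=true} (a) contributes 2 new; branch {b=true, c=false, d=false} (a) contributes 2 new; branch {c=false} (d, b, a) contributes 2 new; branch {d=true} (b, c, a) contributes 4 new. Total: 12.

12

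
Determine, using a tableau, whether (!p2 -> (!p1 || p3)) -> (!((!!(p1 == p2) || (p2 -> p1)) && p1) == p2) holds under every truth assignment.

Assume the negation and expand:
Initial set: {!((!p2 -> (!p1 || p3)) -> (!((!!(p1 == p2) || (p2 -> p1)) && p1) == p2))}.
!((!p2 -> (!p1 || p3)) -> (!((!!(p1 == p2) || (p2 -> p1)) && p1) == p2)): α-rule — add (!p2 -> (!p1 || p3)), !(!((!!(p1 == p2) || (p2 -> p1)) && p1) == p2).
(!p2 -> (!p1 || p3)): β-rule — branch into !!p2  //  (!p1 || p3).
  branch 1 (add !!p2):
    !(!((!!(p1 == p2) || (p2 -> p1)) && p1) == p2): β-rule — branch into !((!!(p1 == p2) || (p2 -> p1)) && p1), !p2  //  !!((!!(p1 == p2) || (p2 -> p1)) && p1), p2.
      branch 1.1 (add !((!!(p1 == p2) || (p2 -> p1)) && p1), !p2):
        × closes — contains both p2 and !p2.
      branch 1.2 (add !!((!!(p1 == p2) || (p2 -> p1)) && p1), p2):
        !!((!!(p1 == p2) || (p2 -> p1)) && p1): α-rule — add (!!(p1 == p2) || (p2 -> p1)), p1.
        (!!(p1 == p2) || (p2 -> p1)): β-rule — branch into !!(p1 == p2)  //  (p2 -> p1).
          branch 1.2.1 (add !!(p1 == p2)):
            !!(p1 == p2): drop double negation, giving (p1 == p2).
            (p1 == p2): β-rule — branch into p1, p2  //  !p1, !p2.
              branch 1.2.1.1 (add p1, p2):
                ○ open, literals {p1=true, p2=true}.
              branch 1.2.1.2 (add !p1, !p2):
                × closes — contains both p1 and !p1.
          branch 1.2.2 (add (p2 -> p1)):
            (p2 -> p1): β-rule — branch into !p2  //  p1.
              branch 1.2.2.1 (add !p2):
                × closes — contains both p2 and !p2.
              branch 1.2.2.2 (add p1):
                ○ open, literals {p1=true, p2=true}.
  branch 2 (add (!p1 || p3)):
    !(!((!!(p1 == p2) || (p2 -> p1)) && p1) == p2): β-rule — branch into !((!!(p1 == p2) || (p2 -> p1)) && p1), !p2  //  !!((!!(p1 == p2) || (p2 -> p1)) && p1), p2.
      branch 2.1 (add !((!!(p1 == p2) || (p2 -> p1)) && p1), !p2):
        (!p1 || p3): β-rule — branch into !p1  //  p3.
          branch 2.1.1 (add !p1):
            !((!!(p1 == p2) || (p2 -> p1)) && p1): β-rule — branch into !(!!(p1 == p2) || (p2 -> p1))  //  !p1.
              branch 2.1.1.1 (add !(!!(p1 == p2) || (p2 -> p1))):
                !(!!(p1 == p2) || (p2 -> p1)): α-rule — add !!!(p1 == p2), !(p2 -> p1).
                !!!(p1 == p2): drop double negation, giving !(p1 == p2).
                !(p2 -> p1): α-rule — add p2, !p1.
                × closes — contains both p2 and !p2.
              branch 2.1.1.2 (add !p1):
                ○ open, literals {p1=false, p2=false}.
          branch 2.1.2 (add p3):
            !((!!(p1 == p2) || (p2 -> p1)) && p1): β-rule — branch into !(!!(p1 == p2) || (p2 -> p1))  //  !p1.
              branch 2.1.2.1 (add !(!!(p1 == p2) || (p2 -> p1))):
                !(!!(p1 == p2) || (p2 -> p1)): α-rule — add !!!(p1 == p2), !(p2 -> p1).
                !!!(p1 == p2): drop double negation, giving !(p1 == p2).
                !(p2 -> p1): α-rule — add p2, !p1.
                × closes — contains both p2 and !p2.
              branch 2.1.2.2 (add !p1):
                ○ open, literals {p1=false, p2=false, p3=true}.
      branch 2.2 (add !!((!!(p1 == p2) || (p2 -> p1)) && p1), p2):
        !!((!!(p1 == p2) || (p2 -> p1)) && p1): α-rule — add (!!(p1 == p2) || (p2 -> p1)), p1.
        (!p1 || p3): β-rule — branch into !p1  //  p3.
          branch 2.2.1 (add !p1):
            × closes — contains both p1 and !p1.
          branch 2.2.2 (add p3):
            (!!(p1 == p2) || (p2 -> p1)): β-rule — branch into !!(p1 == p2)  //  (p2 -> p1).
              branch 2.2.2.1 (add !!(p1 == p2)):
                !!(p1 == p2): drop double negation, giving (p1 == p2).
                (p1 == p2): β-rule — branch into p1, p2  //  !p1, !p2.
                  branch 2.2.2.1.1 (add p1, p2):
                    ○ open, literals {p1=true, p2=true, p3=true}.
                  branch 2.2.2.1.2 (add !p1, !p2):
                    × closes — contains both p1 and !p1.
              branch 2.2.2.2 (add (p2 -> p1)):
                (p2 -> p1): β-rule — branch into !p2  //  p1.
                  branch 2.2.2.2.1 (add !p2):
                    × closes — contains both p2 and !p2.
                  branch 2.2.2.2.2 (add p1):
                    ○ open, literals {p1=true, p2=true, p3=true}.
8 branches closed, 6 open.
An open branch gives a countermodel: p1=true, p2=true (unmentioned atoms arbitrary); under it the original formula is false.

Not valid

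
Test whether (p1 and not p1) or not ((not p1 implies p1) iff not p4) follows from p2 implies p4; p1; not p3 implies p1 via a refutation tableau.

No

Initial set: {(p2 implies p4); p1; (not p3 implies p1); not ((p1 and not p1) or not ((not p1 implies p1) iff not p4))}.
not ((p1 and not p1) or not ((not p1 implies p1) iff not p4)): α-rule — add not (p1 and not p1), not not ((not p1 implies p1) iff not p4).
(p2 implies p4): β-rule — branch into not p2  //  p4.
  branch 1 (add not p2):
    (not p3 implies p1): β-rule — branch into not not p3  //  p1.
      branch 1.1 (add not not p3):
        not (p1 and not p1): β-rule — branch into not p1  //  not not p1.
          branch 1.1.1 (add not p1):
            × closes — contains both p1 and not p1.
          branch 1.1.2 (add not not p1):
            not not ((not p1 implies p1) iff not p4): β-rule — branch into (not p1 implies p1), not p4  //  not (not p1 implies p1), not not p4.
              branch 1.1.2.1 (add (not p1 implies p1), not p4):
                (not p1 implies p1): β-rule — branch into not not p1  //  p1.
                  branch 1.1.2.1.1 (add not not p1):
                    ○ open, literals {p1=true, p2=false, p3=true, p4=false}.
                  branch 1.1.2.1.2 (add p1):
                    ○ open, literals {p1=true, p2=false, p3=true, p4=false}.
              branch 1.1.2.2 (add not (not p1 implies p1), not not p4):
                not (not p1 implies p1): α-rule — add not p1, not p1.
                × closes — contains both p1 and not p1.
      branch 1.2 (add p1):
        not (p1 and not p1): β-rule — branch into not p1  //  not not p1.
          branch 1.2.1 (add not p1):
            × closes — contains both p1 and not p1.
          branch 1.2.2 (add not not p1):
            not not ((not p1 implies p1) iff not p4): β-rule — branch into (not p1 implies p1), not p4  //  not (not p1 implies p1), not not p4.
              branch 1.2.2.1 (add (not p1 implies p1), not p4):
                (not p1 implies p1): β-rule — branch into not not p1  //  p1.
                  branch 1.2.2.1.1 (add not not p1):
                    ○ open, literals {p1=true, p2=false, p4=false}.
                  branch 1.2.2.1.2 (add p1):
                    ○ open, literals {p1=true, p2=false, p4=false}.
              branch 1.2.2.2 (add not (not p1 implies p1), not not p4):
                not (not p1 implies p1): α-rule — add not p1, not p1.
                × closes — contains both p1 and not p1.
  branch 2 (add p4):
    (not p3 implies p1): β-rule — branch into not not p3  //  p1.
      branch 2.1 (add not not p3):
        not (p1 and not p1): β-rule — branch into not p1  //  not not p1.
          branch 2.1.1 (add not p1):
            × closes — contains both p1 and not p1.
          branch 2.1.2 (add not not p1):
            not not ((not p1 implies p1) iff not p4): β-rule — branch into (not p1 implies p1), not p4  //  not (not p1 implies p1), not not p4.
              branch 2.1.2.1 (add (not p1 implies p1), not p4):
                × closes — contains both p4 and not p4.
              branch 2.1.2.2 (add not (not p1 implies p1), not not p4):
                not (not p1 implies p1): α-rule — add not p1, not p1.
                × closes — contains both p1 and not p1.
      branch 2.2 (add p1):
        not (p1 and not p1): β-rule — branch into not p1  //  not not p1.
          branch 2.2.1 (add not p1):
            × closes — contains both p1 and not p1.
          branch 2.2.2 (add not not p1):
            not not ((not p1 implies p1) iff not p4): β-rule — branch into (not p1 implies p1), not p4  //  not (not p1 implies p1), not not p4.
              branch 2.2.2.1 (add (not p1 implies p1), not p4):
                × closes — contains both p4 and not p4.
              branch 2.2.2.2 (add not (not p1 implies p1), not not p4):
                not (not p1 implies p1): α-rule — add not p1, not p1.
                × closes — contains both p1 and not p1.
10 branches closed, 4 open.
An open branch gives a countermodel: p1=true, p2=false, p3=true, p4=false (unmentioned atoms arbitrary); the premises hold there but the conclusion fails.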